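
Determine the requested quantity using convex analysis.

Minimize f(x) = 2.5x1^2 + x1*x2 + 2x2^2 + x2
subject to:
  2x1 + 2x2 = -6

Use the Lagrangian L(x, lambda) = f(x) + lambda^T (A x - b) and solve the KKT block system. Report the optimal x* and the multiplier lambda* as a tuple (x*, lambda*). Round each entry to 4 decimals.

Form the Lagrangian:
  L(x, lambda) = (1/2) x^T Q x + c^T x + lambda^T (A x - b)
Stationarity (grad_x L = 0): Q x + c + A^T lambda = 0.
Primal feasibility: A x = b.

This gives the KKT block system:
  [ Q   A^T ] [ x     ]   [-c ]
  [ A    0  ] [ lambda ] = [ b ]

Solving the linear system:
  x*      = (-1.1429, -1.8571)
  lambda* = (3.7857)
  f(x*)   = 10.4286

x* = (-1.1429, -1.8571), lambda* = (3.7857)


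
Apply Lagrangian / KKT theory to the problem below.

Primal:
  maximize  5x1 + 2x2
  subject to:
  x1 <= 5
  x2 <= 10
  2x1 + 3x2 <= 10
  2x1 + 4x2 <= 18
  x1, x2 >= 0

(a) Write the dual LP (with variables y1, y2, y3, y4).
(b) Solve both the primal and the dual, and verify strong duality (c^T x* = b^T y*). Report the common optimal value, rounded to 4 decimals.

The standard primal-dual pair for 'max c^T x s.t. A x <= b, x >= 0' is:
  Dual:  min b^T y  s.t.  A^T y >= c,  y >= 0.

So the dual LP is:
  minimize  5y1 + 10y2 + 10y3 + 18y4
  subject to:
    y1 + 2y3 + 2y4 >= 5
    y2 + 3y3 + 4y4 >= 2
    y1, y2, y3, y4 >= 0

Solving the primal: x* = (5, 0).
  primal value c^T x* = 25.
Solving the dual: y* = (3.6667, 0, 0.6667, 0).
  dual value b^T y* = 25.
Strong duality: c^T x* = b^T y*. Confirmed.

25


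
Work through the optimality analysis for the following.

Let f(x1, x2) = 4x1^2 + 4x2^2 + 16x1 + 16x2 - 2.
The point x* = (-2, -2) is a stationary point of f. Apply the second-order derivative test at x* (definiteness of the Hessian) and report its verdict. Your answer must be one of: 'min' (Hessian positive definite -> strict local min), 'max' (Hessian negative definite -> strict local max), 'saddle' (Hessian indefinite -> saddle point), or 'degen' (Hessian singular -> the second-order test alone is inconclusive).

Compute the Hessian H = grad^2 f:
  H = [[8, 0], [0, 8]]
Verify stationarity: grad f(x*) = H x* + g = (0, 0).
Eigenvalues of H: 8, 8.
Both eigenvalues > 0, so H is positive definite -> x* is a strict local min.

min


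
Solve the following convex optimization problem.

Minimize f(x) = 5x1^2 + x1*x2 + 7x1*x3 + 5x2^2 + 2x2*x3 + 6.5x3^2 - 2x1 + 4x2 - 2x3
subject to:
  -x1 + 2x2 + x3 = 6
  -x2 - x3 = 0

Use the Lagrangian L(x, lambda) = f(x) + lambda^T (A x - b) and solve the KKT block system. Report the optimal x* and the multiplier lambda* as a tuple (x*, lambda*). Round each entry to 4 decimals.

Form the Lagrangian:
  L(x, lambda) = (1/2) x^T Q x + c^T x + lambda^T (A x - b)
Stationarity (grad_x L = 0): Q x + c + A^T lambda = 0.
Primal feasibility: A x = b.

This gives the KKT block system:
  [ Q   A^T ] [ x     ]   [-c ]
  [ A    0  ] [ lambda ] = [ b ]

Solving the linear system:
  x*      = (-4.8235, 1.1765, -1.1765)
  lambda* = (-57.2941, -106)
  f(x*)   = 180.2353

x* = (-4.8235, 1.1765, -1.1765), lambda* = (-57.2941, -106)


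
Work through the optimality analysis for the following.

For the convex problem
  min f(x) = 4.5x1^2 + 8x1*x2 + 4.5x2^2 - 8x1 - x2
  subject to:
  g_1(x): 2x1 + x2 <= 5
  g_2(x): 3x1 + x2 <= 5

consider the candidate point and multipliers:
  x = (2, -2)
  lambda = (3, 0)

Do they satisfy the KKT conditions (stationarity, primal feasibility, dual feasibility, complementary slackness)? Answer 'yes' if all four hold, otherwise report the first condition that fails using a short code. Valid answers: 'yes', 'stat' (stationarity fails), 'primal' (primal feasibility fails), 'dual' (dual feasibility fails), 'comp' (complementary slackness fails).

Gradient of f: grad f(x) = Q x + c = (-6, -3)
Constraint values g_i(x) = a_i^T x - b_i:
  g_1((2, -2)) = -3
  g_2((2, -2)) = -1
Stationarity residual: grad f(x) + sum_i lambda_i a_i = (0, 0)
  -> stationarity OK
Primal feasibility (all g_i <= 0): OK
Dual feasibility (all lambda_i >= 0): OK
Complementary slackness (lambda_i * g_i(x) = 0 for all i): FAILS

Verdict: the first failing condition is complementary_slackness -> comp.

comp


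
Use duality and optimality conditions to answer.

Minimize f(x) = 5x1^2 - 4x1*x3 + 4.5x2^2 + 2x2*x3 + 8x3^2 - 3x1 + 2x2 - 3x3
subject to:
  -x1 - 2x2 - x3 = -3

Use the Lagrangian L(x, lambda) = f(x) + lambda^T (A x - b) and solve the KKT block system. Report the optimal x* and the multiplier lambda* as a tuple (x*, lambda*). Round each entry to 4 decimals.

Form the Lagrangian:
  L(x, lambda) = (1/2) x^T Q x + c^T x + lambda^T (A x - b)
Stationarity (grad_x L = 0): Q x + c + A^T lambda = 0.
Primal feasibility: A x = b.

This gives the KKT block system:
  [ Q   A^T ] [ x     ]   [-c ]
  [ A    0  ] [ lambda ] = [ b ]

Solving the linear system:
  x*      = (1.0235, 0.6632, 0.6501)
  lambda* = (4.6345)
  f(x*)   = 5.1044

x* = (1.0235, 0.6632, 0.6501), lambda* = (4.6345)


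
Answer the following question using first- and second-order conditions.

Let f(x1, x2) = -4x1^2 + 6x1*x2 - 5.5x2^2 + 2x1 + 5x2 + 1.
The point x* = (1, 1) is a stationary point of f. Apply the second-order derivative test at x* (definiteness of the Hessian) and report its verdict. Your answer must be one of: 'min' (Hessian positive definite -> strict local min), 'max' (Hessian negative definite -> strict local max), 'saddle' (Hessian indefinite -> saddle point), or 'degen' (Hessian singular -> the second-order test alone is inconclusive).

Compute the Hessian H = grad^2 f:
  H = [[-8, 6], [6, -11]]
Verify stationarity: grad f(x*) = H x* + g = (0, 0).
Eigenvalues of H: -15.6847, -3.3153.
Both eigenvalues < 0, so H is negative definite -> x* is a strict local max.

max


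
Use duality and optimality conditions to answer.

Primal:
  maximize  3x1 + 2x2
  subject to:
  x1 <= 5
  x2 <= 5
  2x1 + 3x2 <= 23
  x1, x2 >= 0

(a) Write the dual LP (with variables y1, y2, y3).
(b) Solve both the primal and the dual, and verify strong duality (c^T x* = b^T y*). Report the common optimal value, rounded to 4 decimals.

The standard primal-dual pair for 'max c^T x s.t. A x <= b, x >= 0' is:
  Dual:  min b^T y  s.t.  A^T y >= c,  y >= 0.

So the dual LP is:
  minimize  5y1 + 5y2 + 23y3
  subject to:
    y1 + 2y3 >= 3
    y2 + 3y3 >= 2
    y1, y2, y3 >= 0

Solving the primal: x* = (5, 4.3333).
  primal value c^T x* = 23.6667.
Solving the dual: y* = (1.6667, 0, 0.6667).
  dual value b^T y* = 23.6667.
Strong duality: c^T x* = b^T y*. Confirmed.

23.6667


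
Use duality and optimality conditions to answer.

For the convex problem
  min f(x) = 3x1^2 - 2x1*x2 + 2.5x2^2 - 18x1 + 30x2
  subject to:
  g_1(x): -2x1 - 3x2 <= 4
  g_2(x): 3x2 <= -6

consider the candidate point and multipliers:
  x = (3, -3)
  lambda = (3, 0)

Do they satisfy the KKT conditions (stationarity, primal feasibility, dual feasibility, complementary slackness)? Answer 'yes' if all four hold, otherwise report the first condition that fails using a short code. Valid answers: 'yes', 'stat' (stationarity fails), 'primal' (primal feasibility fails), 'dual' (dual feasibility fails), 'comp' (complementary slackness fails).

Gradient of f: grad f(x) = Q x + c = (6, 9)
Constraint values g_i(x) = a_i^T x - b_i:
  g_1((3, -3)) = -1
  g_2((3, -3)) = -3
Stationarity residual: grad f(x) + sum_i lambda_i a_i = (0, 0)
  -> stationarity OK
Primal feasibility (all g_i <= 0): OK
Dual feasibility (all lambda_i >= 0): OK
Complementary slackness (lambda_i * g_i(x) = 0 for all i): FAILS

Verdict: the first failing condition is complementary_slackness -> comp.

comp


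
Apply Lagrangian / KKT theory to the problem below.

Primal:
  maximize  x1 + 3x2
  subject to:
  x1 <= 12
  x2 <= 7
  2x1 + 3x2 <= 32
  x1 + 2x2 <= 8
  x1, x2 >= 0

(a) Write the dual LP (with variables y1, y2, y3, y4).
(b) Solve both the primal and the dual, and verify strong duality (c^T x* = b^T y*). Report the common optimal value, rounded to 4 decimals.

The standard primal-dual pair for 'max c^T x s.t. A x <= b, x >= 0' is:
  Dual:  min b^T y  s.t.  A^T y >= c,  y >= 0.

So the dual LP is:
  minimize  12y1 + 7y2 + 32y3 + 8y4
  subject to:
    y1 + 2y3 + y4 >= 1
    y2 + 3y3 + 2y4 >= 3
    y1, y2, y3, y4 >= 0

Solving the primal: x* = (0, 4).
  primal value c^T x* = 12.
Solving the dual: y* = (0, 0, 0, 1.5).
  dual value b^T y* = 12.
Strong duality: c^T x* = b^T y*. Confirmed.

12


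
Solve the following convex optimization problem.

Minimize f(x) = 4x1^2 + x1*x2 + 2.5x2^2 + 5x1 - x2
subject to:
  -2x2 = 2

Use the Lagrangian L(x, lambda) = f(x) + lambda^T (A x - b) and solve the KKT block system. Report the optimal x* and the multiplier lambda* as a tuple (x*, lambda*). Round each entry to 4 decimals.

Form the Lagrangian:
  L(x, lambda) = (1/2) x^T Q x + c^T x + lambda^T (A x - b)
Stationarity (grad_x L = 0): Q x + c + A^T lambda = 0.
Primal feasibility: A x = b.

This gives the KKT block system:
  [ Q   A^T ] [ x     ]   [-c ]
  [ A    0  ] [ lambda ] = [ b ]

Solving the linear system:
  x*      = (-0.5, -1)
  lambda* = (-3.25)
  f(x*)   = 2.5

x* = (-0.5, -1), lambda* = (-3.25)


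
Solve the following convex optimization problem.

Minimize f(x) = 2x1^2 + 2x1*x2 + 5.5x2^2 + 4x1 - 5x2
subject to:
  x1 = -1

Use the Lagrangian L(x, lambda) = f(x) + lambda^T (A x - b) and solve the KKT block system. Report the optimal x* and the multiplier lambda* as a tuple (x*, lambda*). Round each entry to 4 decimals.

Form the Lagrangian:
  L(x, lambda) = (1/2) x^T Q x + c^T x + lambda^T (A x - b)
Stationarity (grad_x L = 0): Q x + c + A^T lambda = 0.
Primal feasibility: A x = b.

This gives the KKT block system:
  [ Q   A^T ] [ x     ]   [-c ]
  [ A    0  ] [ lambda ] = [ b ]

Solving the linear system:
  x*      = (-1, 0.6364)
  lambda* = (-1.2727)
  f(x*)   = -4.2273

x* = (-1, 0.6364), lambda* = (-1.2727)


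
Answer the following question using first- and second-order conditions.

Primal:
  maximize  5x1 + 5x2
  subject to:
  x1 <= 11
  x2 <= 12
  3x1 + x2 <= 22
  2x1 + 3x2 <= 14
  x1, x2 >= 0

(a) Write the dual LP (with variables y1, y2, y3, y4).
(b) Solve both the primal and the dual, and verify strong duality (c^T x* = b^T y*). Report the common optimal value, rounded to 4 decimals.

The standard primal-dual pair for 'max c^T x s.t. A x <= b, x >= 0' is:
  Dual:  min b^T y  s.t.  A^T y >= c,  y >= 0.

So the dual LP is:
  minimize  11y1 + 12y2 + 22y3 + 14y4
  subject to:
    y1 + 3y3 + 2y4 >= 5
    y2 + y3 + 3y4 >= 5
    y1, y2, y3, y4 >= 0

Solving the primal: x* = (7, 0).
  primal value c^T x* = 35.
Solving the dual: y* = (0, 0, 0, 2.5).
  dual value b^T y* = 35.
Strong duality: c^T x* = b^T y*. Confirmed.

35


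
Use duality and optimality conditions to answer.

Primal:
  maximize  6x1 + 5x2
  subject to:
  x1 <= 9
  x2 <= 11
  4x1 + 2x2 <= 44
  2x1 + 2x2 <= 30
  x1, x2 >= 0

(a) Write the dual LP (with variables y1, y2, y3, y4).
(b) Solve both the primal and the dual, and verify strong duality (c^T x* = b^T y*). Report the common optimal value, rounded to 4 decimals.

The standard primal-dual pair for 'max c^T x s.t. A x <= b, x >= 0' is:
  Dual:  min b^T y  s.t.  A^T y >= c,  y >= 0.

So the dual LP is:
  minimize  9y1 + 11y2 + 44y3 + 30y4
  subject to:
    y1 + 4y3 + 2y4 >= 6
    y2 + 2y3 + 2y4 >= 5
    y1, y2, y3, y4 >= 0

Solving the primal: x* = (7, 8).
  primal value c^T x* = 82.
Solving the dual: y* = (0, 0, 0.5, 2).
  dual value b^T y* = 82.
Strong duality: c^T x* = b^T y*. Confirmed.

82


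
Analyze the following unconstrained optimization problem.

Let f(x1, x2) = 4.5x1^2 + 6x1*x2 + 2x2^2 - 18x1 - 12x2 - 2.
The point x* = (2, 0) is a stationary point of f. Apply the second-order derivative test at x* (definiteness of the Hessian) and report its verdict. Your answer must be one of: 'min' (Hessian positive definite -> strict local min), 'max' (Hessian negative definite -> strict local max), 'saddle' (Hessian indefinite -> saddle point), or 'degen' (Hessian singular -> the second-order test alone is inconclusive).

Compute the Hessian H = grad^2 f:
  H = [[9, 6], [6, 4]]
Verify stationarity: grad f(x*) = H x* + g = (0, 0).
Eigenvalues of H: 0, 13.
H has a zero eigenvalue (singular; positive semidefinite but not definite), so H is neither positive definite, negative definite, nor indefinite. The second-order test alone is inconclusive -> degen.
(Indeed, f is constant along the null direction of H through x*, so x* is not a strict local extremum.)

degen


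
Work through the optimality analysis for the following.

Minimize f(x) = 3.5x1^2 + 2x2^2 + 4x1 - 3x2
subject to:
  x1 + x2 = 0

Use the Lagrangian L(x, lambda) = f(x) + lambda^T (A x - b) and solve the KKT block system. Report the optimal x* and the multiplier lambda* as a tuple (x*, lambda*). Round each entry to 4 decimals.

Form the Lagrangian:
  L(x, lambda) = (1/2) x^T Q x + c^T x + lambda^T (A x - b)
Stationarity (grad_x L = 0): Q x + c + A^T lambda = 0.
Primal feasibility: A x = b.

This gives the KKT block system:
  [ Q   A^T ] [ x     ]   [-c ]
  [ A    0  ] [ lambda ] = [ b ]

Solving the linear system:
  x*      = (-0.6364, 0.6364)
  lambda* = (0.4545)
  f(x*)   = -2.2273

x* = (-0.6364, 0.6364), lambda* = (0.4545)


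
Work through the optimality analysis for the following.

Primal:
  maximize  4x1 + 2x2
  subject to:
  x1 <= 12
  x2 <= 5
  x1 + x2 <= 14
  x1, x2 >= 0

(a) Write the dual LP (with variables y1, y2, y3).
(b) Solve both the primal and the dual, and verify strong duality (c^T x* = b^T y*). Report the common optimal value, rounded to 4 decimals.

The standard primal-dual pair for 'max c^T x s.t. A x <= b, x >= 0' is:
  Dual:  min b^T y  s.t.  A^T y >= c,  y >= 0.

So the dual LP is:
  minimize  12y1 + 5y2 + 14y3
  subject to:
    y1 + y3 >= 4
    y2 + y3 >= 2
    y1, y2, y3 >= 0

Solving the primal: x* = (12, 2).
  primal value c^T x* = 52.
Solving the dual: y* = (2, 0, 2).
  dual value b^T y* = 52.
Strong duality: c^T x* = b^T y*. Confirmed.

52


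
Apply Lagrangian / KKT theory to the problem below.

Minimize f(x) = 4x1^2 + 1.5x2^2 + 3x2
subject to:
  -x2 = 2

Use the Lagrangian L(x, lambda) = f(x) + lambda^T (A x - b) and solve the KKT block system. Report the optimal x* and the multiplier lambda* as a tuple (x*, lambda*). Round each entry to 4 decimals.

Form the Lagrangian:
  L(x, lambda) = (1/2) x^T Q x + c^T x + lambda^T (A x - b)
Stationarity (grad_x L = 0): Q x + c + A^T lambda = 0.
Primal feasibility: A x = b.

This gives the KKT block system:
  [ Q   A^T ] [ x     ]   [-c ]
  [ A    0  ] [ lambda ] = [ b ]

Solving the linear system:
  x*      = (0, -2)
  lambda* = (-3)
  f(x*)   = 0

x* = (0, -2), lambda* = (-3)


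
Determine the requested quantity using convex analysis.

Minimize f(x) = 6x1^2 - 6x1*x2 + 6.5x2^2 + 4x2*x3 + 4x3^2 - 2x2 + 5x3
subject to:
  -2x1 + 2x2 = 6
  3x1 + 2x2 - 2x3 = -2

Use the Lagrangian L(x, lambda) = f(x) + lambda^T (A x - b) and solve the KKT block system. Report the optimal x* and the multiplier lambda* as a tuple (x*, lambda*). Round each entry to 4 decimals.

Form the Lagrangian:
  L(x, lambda) = (1/2) x^T Q x + c^T x + lambda^T (A x - b)
Stationarity (grad_x L = 0): Q x + c + A^T lambda = 0.
Primal feasibility: A x = b.

This gives the KKT block system:
  [ Q   A^T ] [ x     ]   [-c ]
  [ A    0  ] [ lambda ] = [ b ]

Solving the linear system:
  x*      = (-1.8976, 1.1024, -0.744)
  lambda* = (-12.0994, 1.7289)
  f(x*)   = 35.0648

x* = (-1.8976, 1.1024, -0.744), lambda* = (-12.0994, 1.7289)


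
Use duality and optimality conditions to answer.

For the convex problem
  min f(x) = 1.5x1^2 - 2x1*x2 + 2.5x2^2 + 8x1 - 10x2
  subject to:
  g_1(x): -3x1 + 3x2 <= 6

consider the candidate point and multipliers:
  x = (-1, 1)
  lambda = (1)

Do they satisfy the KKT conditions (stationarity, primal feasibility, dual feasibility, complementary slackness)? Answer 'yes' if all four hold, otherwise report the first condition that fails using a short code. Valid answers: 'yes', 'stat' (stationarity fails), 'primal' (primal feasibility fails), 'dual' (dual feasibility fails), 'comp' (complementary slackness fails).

Gradient of f: grad f(x) = Q x + c = (3, -3)
Constraint values g_i(x) = a_i^T x - b_i:
  g_1((-1, 1)) = 0
Stationarity residual: grad f(x) + sum_i lambda_i a_i = (0, 0)
  -> stationarity OK
Primal feasibility (all g_i <= 0): OK
Dual feasibility (all lambda_i >= 0): OK
Complementary slackness (lambda_i * g_i(x) = 0 for all i): OK

Verdict: yes, KKT holds.

yes


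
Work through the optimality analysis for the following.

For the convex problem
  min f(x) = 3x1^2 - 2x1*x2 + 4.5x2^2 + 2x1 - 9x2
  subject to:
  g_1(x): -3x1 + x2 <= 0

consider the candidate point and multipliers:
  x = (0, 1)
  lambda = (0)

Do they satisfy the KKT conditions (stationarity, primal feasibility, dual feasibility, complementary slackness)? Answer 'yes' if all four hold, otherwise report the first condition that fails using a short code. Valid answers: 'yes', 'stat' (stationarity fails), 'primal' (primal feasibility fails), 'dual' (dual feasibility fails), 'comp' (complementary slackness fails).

Gradient of f: grad f(x) = Q x + c = (0, 0)
Constraint values g_i(x) = a_i^T x - b_i:
  g_1((0, 1)) = 1
Stationarity residual: grad f(x) + sum_i lambda_i a_i = (0, 0)
  -> stationarity OK
Primal feasibility (all g_i <= 0): FAILS
Dual feasibility (all lambda_i >= 0): OK
Complementary slackness (lambda_i * g_i(x) = 0 for all i): OK

Verdict: the first failing condition is primal_feasibility -> primal.

primal


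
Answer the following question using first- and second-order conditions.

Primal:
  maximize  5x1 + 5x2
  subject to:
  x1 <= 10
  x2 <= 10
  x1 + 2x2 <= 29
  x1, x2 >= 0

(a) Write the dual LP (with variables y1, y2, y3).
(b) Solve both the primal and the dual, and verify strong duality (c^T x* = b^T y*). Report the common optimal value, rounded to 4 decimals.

The standard primal-dual pair for 'max c^T x s.t. A x <= b, x >= 0' is:
  Dual:  min b^T y  s.t.  A^T y >= c,  y >= 0.

So the dual LP is:
  minimize  10y1 + 10y2 + 29y3
  subject to:
    y1 + y3 >= 5
    y2 + 2y3 >= 5
    y1, y2, y3 >= 0

Solving the primal: x* = (10, 9.5).
  primal value c^T x* = 97.5.
Solving the dual: y* = (2.5, 0, 2.5).
  dual value b^T y* = 97.5.
Strong duality: c^T x* = b^T y*. Confirmed.

97.5


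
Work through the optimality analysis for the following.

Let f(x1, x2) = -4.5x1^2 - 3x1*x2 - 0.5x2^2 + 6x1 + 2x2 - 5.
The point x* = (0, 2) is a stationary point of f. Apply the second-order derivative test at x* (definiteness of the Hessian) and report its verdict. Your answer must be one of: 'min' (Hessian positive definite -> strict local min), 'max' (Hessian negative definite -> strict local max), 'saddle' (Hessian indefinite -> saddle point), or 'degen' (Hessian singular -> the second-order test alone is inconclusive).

Compute the Hessian H = grad^2 f:
  H = [[-9, -3], [-3, -1]]
Verify stationarity: grad f(x*) = H x* + g = (0, 0).
Eigenvalues of H: -10, 0.
H has a zero eigenvalue (singular; negative semidefinite but not definite), so H is neither positive definite, negative definite, nor indefinite. The second-order test alone is inconclusive -> degen.
(Indeed, f is constant along the null direction of H through x*, so x* is not a strict local extremum.)

degen


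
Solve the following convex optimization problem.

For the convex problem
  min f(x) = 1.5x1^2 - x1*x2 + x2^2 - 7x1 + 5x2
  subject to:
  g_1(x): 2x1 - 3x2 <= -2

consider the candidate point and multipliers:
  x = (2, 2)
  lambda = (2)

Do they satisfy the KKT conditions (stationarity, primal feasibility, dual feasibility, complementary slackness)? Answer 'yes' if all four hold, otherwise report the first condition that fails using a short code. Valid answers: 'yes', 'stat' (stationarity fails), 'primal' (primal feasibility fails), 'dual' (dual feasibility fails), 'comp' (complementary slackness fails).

Gradient of f: grad f(x) = Q x + c = (-3, 7)
Constraint values g_i(x) = a_i^T x - b_i:
  g_1((2, 2)) = 0
Stationarity residual: grad f(x) + sum_i lambda_i a_i = (1, 1)
  -> stationarity FAILS
Primal feasibility (all g_i <= 0): OK
Dual feasibility (all lambda_i >= 0): OK
Complementary slackness (lambda_i * g_i(x) = 0 for all i): OK

Verdict: the first failing condition is stationarity -> stat.

stat


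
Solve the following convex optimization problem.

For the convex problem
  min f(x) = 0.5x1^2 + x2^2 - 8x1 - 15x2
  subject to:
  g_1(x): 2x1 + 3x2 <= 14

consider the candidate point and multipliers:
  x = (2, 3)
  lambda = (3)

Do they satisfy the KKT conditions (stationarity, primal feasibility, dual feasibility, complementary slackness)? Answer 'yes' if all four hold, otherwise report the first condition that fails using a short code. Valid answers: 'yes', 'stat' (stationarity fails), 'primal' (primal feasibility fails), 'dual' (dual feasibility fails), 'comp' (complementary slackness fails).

Gradient of f: grad f(x) = Q x + c = (-6, -9)
Constraint values g_i(x) = a_i^T x - b_i:
  g_1((2, 3)) = -1
Stationarity residual: grad f(x) + sum_i lambda_i a_i = (0, 0)
  -> stationarity OK
Primal feasibility (all g_i <= 0): OK
Dual feasibility (all lambda_i >= 0): OK
Complementary slackness (lambda_i * g_i(x) = 0 for all i): FAILS

Verdict: the first failing condition is complementary_slackness -> comp.

comp


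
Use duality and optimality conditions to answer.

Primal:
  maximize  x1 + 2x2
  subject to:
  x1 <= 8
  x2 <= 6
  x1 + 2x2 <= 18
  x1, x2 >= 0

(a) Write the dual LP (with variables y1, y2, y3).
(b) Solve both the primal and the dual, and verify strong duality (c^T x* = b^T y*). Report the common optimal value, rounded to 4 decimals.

The standard primal-dual pair for 'max c^T x s.t. A x <= b, x >= 0' is:
  Dual:  min b^T y  s.t.  A^T y >= c,  y >= 0.

So the dual LP is:
  minimize  8y1 + 6y2 + 18y3
  subject to:
    y1 + y3 >= 1
    y2 + 2y3 >= 2
    y1, y2, y3 >= 0

Solving the primal: x* = (6, 6).
  primal value c^T x* = 18.
Solving the dual: y* = (0, 0, 1).
  dual value b^T y* = 18.
Strong duality: c^T x* = b^T y*. Confirmed.

18


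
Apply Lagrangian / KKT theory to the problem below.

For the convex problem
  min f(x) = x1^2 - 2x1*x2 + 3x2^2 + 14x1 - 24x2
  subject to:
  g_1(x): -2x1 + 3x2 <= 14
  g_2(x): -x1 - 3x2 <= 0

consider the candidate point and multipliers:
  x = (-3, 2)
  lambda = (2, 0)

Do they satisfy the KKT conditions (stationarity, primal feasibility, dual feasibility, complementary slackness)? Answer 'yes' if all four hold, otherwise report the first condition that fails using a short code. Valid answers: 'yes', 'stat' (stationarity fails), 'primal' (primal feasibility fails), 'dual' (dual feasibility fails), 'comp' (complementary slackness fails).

Gradient of f: grad f(x) = Q x + c = (4, -6)
Constraint values g_i(x) = a_i^T x - b_i:
  g_1((-3, 2)) = -2
  g_2((-3, 2)) = -3
Stationarity residual: grad f(x) + sum_i lambda_i a_i = (0, 0)
  -> stationarity OK
Primal feasibility (all g_i <= 0): OK
Dual feasibility (all lambda_i >= 0): OK
Complementary slackness (lambda_i * g_i(x) = 0 for all i): FAILS

Verdict: the first failing condition is complementary_slackness -> comp.

comp


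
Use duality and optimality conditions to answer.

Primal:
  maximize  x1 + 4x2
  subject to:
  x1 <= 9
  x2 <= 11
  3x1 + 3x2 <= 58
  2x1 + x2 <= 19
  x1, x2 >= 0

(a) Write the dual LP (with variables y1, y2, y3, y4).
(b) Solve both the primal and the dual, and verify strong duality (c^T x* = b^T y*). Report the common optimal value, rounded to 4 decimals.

The standard primal-dual pair for 'max c^T x s.t. A x <= b, x >= 0' is:
  Dual:  min b^T y  s.t.  A^T y >= c,  y >= 0.

So the dual LP is:
  minimize  9y1 + 11y2 + 58y3 + 19y4
  subject to:
    y1 + 3y3 + 2y4 >= 1
    y2 + 3y3 + y4 >= 4
    y1, y2, y3, y4 >= 0

Solving the primal: x* = (4, 11).
  primal value c^T x* = 48.
Solving the dual: y* = (0, 3.5, 0, 0.5).
  dual value b^T y* = 48.
Strong duality: c^T x* = b^T y*. Confirmed.

48


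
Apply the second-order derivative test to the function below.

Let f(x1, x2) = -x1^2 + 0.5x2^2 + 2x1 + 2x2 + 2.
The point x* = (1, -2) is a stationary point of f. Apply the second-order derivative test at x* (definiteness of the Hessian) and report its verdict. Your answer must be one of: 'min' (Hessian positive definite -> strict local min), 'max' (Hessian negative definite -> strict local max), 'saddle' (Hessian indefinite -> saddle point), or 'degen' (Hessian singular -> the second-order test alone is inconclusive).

Compute the Hessian H = grad^2 f:
  H = [[-2, 0], [0, 1]]
Verify stationarity: grad f(x*) = H x* + g = (0, 0).
Eigenvalues of H: -2, 1.
Eigenvalues have mixed signs, so H is indefinite -> x* is a saddle point.

saddle


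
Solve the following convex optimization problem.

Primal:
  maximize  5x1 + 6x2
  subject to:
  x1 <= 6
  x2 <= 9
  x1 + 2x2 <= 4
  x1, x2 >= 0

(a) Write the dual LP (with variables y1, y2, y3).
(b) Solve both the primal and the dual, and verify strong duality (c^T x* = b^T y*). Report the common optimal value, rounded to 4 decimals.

The standard primal-dual pair for 'max c^T x s.t. A x <= b, x >= 0' is:
  Dual:  min b^T y  s.t.  A^T y >= c,  y >= 0.

So the dual LP is:
  minimize  6y1 + 9y2 + 4y3
  subject to:
    y1 + y3 >= 5
    y2 + 2y3 >= 6
    y1, y2, y3 >= 0

Solving the primal: x* = (4, 0).
  primal value c^T x* = 20.
Solving the dual: y* = (0, 0, 5).
  dual value b^T y* = 20.
Strong duality: c^T x* = b^T y*. Confirmed.

20


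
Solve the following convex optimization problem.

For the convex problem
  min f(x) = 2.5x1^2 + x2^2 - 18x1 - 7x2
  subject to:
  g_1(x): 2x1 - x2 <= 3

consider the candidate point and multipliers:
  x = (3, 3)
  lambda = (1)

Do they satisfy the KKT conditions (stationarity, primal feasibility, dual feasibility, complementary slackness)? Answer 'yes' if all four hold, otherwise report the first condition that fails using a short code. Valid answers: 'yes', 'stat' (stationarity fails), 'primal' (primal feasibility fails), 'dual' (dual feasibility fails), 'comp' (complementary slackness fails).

Gradient of f: grad f(x) = Q x + c = (-3, -1)
Constraint values g_i(x) = a_i^T x - b_i:
  g_1((3, 3)) = 0
Stationarity residual: grad f(x) + sum_i lambda_i a_i = (-1, -2)
  -> stationarity FAILS
Primal feasibility (all g_i <= 0): OK
Dual feasibility (all lambda_i >= 0): OK
Complementary slackness (lambda_i * g_i(x) = 0 for all i): OK

Verdict: the first failing condition is stationarity -> stat.

stat


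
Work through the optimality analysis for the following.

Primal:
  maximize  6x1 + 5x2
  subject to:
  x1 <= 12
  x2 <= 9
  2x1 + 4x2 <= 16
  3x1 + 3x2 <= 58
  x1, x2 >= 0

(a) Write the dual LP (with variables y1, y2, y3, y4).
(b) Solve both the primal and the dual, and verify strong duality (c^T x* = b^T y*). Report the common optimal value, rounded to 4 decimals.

The standard primal-dual pair for 'max c^T x s.t. A x <= b, x >= 0' is:
  Dual:  min b^T y  s.t.  A^T y >= c,  y >= 0.

So the dual LP is:
  minimize  12y1 + 9y2 + 16y3 + 58y4
  subject to:
    y1 + 2y3 + 3y4 >= 6
    y2 + 4y3 + 3y4 >= 5
    y1, y2, y3, y4 >= 0

Solving the primal: x* = (8, 0).
  primal value c^T x* = 48.
Solving the dual: y* = (0, 0, 3, 0).
  dual value b^T y* = 48.
Strong duality: c^T x* = b^T y*. Confirmed.

48


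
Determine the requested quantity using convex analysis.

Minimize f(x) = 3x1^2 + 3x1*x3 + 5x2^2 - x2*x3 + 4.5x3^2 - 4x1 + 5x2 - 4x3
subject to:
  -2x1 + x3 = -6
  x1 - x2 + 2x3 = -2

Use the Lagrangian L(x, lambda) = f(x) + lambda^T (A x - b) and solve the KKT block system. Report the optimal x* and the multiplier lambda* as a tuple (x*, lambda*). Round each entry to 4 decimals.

Form the Lagrangian:
  L(x, lambda) = (1/2) x^T Q x + c^T x + lambda^T (A x - b)
Stationarity (grad_x L = 0): Q x + c + A^T lambda = 0.
Primal feasibility: A x = b.

This gives the KKT block system:
  [ Q   A^T ] [ x     ]   [-c ]
  [ A    0  ] [ lambda ] = [ b ]

Solving the linear system:
  x*      = (1.9824, -0.088, -2.0352)
  lambda* = (3.9718, 6.1549)
  f(x*)   = 17.956

x* = (1.9824, -0.088, -2.0352), lambda* = (3.9718, 6.1549)


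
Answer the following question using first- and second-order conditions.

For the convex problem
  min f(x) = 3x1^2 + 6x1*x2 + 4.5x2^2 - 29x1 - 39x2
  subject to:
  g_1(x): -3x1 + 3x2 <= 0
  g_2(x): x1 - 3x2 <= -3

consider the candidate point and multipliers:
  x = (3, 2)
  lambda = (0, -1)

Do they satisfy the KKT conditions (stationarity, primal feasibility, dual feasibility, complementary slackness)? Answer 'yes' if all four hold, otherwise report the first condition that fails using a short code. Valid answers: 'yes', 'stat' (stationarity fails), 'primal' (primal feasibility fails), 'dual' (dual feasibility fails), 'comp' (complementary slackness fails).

Gradient of f: grad f(x) = Q x + c = (1, -3)
Constraint values g_i(x) = a_i^T x - b_i:
  g_1((3, 2)) = -3
  g_2((3, 2)) = 0
Stationarity residual: grad f(x) + sum_i lambda_i a_i = (0, 0)
  -> stationarity OK
Primal feasibility (all g_i <= 0): OK
Dual feasibility (all lambda_i >= 0): FAILS
Complementary slackness (lambda_i * g_i(x) = 0 for all i): OK

Verdict: the first failing condition is dual_feasibility -> dual.

dual


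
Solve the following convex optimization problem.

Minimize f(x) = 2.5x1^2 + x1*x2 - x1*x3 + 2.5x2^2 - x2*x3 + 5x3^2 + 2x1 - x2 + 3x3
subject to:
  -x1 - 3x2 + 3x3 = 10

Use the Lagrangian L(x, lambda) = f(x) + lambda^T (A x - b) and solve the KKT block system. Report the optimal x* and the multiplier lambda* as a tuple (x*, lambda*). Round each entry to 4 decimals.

Form the Lagrangian:
  L(x, lambda) = (1/2) x^T Q x + c^T x + lambda^T (A x - b)
Stationarity (grad_x L = 0): Q x + c + A^T lambda = 0.
Primal feasibility: A x = b.

This gives the KKT block system:
  [ Q   A^T ] [ x     ]   [-c ]
  [ A    0  ] [ lambda ] = [ b ]

Solving the linear system:
  x*      = (-0.714, -2.2968, 0.7986)
  lambda* = (-4.6655)
  f(x*)   = 24.9595

x* = (-0.714, -2.2968, 0.7986), lambda* = (-4.6655)


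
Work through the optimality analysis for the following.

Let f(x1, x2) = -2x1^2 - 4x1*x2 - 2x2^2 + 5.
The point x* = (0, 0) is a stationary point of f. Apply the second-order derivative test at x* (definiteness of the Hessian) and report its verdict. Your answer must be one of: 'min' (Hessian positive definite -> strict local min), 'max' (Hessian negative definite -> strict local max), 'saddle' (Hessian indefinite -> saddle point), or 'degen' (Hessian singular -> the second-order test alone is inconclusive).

Compute the Hessian H = grad^2 f:
  H = [[-4, -4], [-4, -4]]
Verify stationarity: grad f(x*) = H x* + g = (0, 0).
Eigenvalues of H: -8, 0.
H has a zero eigenvalue (singular; negative semidefinite but not definite), so H is neither positive definite, negative definite, nor indefinite. The second-order test alone is inconclusive -> degen.
(Indeed, f is constant along the null direction of H through x*, so x* is not a strict local extremum.)

degen


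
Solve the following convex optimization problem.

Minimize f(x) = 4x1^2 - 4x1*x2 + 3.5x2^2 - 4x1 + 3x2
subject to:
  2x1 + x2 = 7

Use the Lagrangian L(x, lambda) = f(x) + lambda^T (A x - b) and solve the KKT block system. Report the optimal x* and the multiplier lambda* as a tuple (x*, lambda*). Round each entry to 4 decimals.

Form the Lagrangian:
  L(x, lambda) = (1/2) x^T Q x + c^T x + lambda^T (A x - b)
Stationarity (grad_x L = 0): Q x + c + A^T lambda = 0.
Primal feasibility: A x = b.

This gives the KKT block system:
  [ Q   A^T ] [ x     ]   [-c ]
  [ A    0  ] [ lambda ] = [ b ]

Solving the linear system:
  x*      = (2.6154, 1.7692)
  lambda* = (-4.9231)
  f(x*)   = 14.6538

x* = (2.6154, 1.7692), lambda* = (-4.9231)


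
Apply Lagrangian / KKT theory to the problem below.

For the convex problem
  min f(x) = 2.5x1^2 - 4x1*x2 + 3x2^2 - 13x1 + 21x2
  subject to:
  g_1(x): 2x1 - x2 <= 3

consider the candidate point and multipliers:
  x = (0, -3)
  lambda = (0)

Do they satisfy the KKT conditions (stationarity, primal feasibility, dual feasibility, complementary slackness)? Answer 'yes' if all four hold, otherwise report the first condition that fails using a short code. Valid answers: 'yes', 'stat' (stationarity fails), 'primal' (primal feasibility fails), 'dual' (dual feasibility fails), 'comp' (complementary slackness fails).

Gradient of f: grad f(x) = Q x + c = (-1, 3)
Constraint values g_i(x) = a_i^T x - b_i:
  g_1((0, -3)) = 0
Stationarity residual: grad f(x) + sum_i lambda_i a_i = (-1, 3)
  -> stationarity FAILS
Primal feasibility (all g_i <= 0): OK
Dual feasibility (all lambda_i >= 0): OK
Complementary slackness (lambda_i * g_i(x) = 0 for all i): OK

Verdict: the first failing condition is stationarity -> stat.

stat


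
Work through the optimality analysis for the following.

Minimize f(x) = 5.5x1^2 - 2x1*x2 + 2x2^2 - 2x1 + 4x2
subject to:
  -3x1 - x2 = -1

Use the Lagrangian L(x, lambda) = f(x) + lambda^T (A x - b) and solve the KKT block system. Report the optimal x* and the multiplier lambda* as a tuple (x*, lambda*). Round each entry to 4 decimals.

Form the Lagrangian:
  L(x, lambda) = (1/2) x^T Q x + c^T x + lambda^T (A x - b)
Stationarity (grad_x L = 0): Q x + c + A^T lambda = 0.
Primal feasibility: A x = b.

This gives the KKT block system:
  [ Q   A^T ] [ x     ]   [-c ]
  [ A    0  ] [ lambda ] = [ b ]

Solving the linear system:
  x*      = (0.4746, -0.4237)
  lambda* = (1.3559)
  f(x*)   = -0.6441

x* = (0.4746, -0.4237), lambda* = (1.3559)


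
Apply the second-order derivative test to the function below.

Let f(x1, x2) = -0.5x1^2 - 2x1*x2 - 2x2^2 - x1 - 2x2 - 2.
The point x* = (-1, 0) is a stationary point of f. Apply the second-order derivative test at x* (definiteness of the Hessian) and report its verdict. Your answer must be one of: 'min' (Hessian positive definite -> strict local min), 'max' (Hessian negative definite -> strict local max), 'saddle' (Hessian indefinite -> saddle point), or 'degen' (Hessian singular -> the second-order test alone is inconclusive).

Compute the Hessian H = grad^2 f:
  H = [[-1, -2], [-2, -4]]
Verify stationarity: grad f(x*) = H x* + g = (0, 0).
Eigenvalues of H: -5, 0.
H has a zero eigenvalue (singular; negative semidefinite but not definite), so H is neither positive definite, negative definite, nor indefinite. The second-order test alone is inconclusive -> degen.
(Indeed, f is constant along the null direction of H through x*, so x* is not a strict local extremum.)

degen


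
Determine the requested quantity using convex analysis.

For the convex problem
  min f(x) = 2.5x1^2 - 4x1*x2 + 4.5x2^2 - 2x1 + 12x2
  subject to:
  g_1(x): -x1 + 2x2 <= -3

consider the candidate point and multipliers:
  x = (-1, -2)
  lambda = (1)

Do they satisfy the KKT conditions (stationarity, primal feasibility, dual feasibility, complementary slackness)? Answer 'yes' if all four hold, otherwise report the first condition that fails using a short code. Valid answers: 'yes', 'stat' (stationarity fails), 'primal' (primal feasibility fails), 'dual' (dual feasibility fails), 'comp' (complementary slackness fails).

Gradient of f: grad f(x) = Q x + c = (1, -2)
Constraint values g_i(x) = a_i^T x - b_i:
  g_1((-1, -2)) = 0
Stationarity residual: grad f(x) + sum_i lambda_i a_i = (0, 0)
  -> stationarity OK
Primal feasibility (all g_i <= 0): OK
Dual feasibility (all lambda_i >= 0): OK
Complementary slackness (lambda_i * g_i(x) = 0 for all i): OK

Verdict: yes, KKT holds.

yes


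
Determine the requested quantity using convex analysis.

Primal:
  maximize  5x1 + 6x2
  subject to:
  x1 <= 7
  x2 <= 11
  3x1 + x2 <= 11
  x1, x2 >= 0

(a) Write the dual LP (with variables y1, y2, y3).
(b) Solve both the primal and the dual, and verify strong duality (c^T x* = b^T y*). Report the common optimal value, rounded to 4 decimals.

The standard primal-dual pair for 'max c^T x s.t. A x <= b, x >= 0' is:
  Dual:  min b^T y  s.t.  A^T y >= c,  y >= 0.

So the dual LP is:
  minimize  7y1 + 11y2 + 11y3
  subject to:
    y1 + 3y3 >= 5
    y2 + y3 >= 6
    y1, y2, y3 >= 0

Solving the primal: x* = (0, 11).
  primal value c^T x* = 66.
Solving the dual: y* = (0, 4.3333, 1.6667).
  dual value b^T y* = 66.
Strong duality: c^T x* = b^T y*. Confirmed.

66


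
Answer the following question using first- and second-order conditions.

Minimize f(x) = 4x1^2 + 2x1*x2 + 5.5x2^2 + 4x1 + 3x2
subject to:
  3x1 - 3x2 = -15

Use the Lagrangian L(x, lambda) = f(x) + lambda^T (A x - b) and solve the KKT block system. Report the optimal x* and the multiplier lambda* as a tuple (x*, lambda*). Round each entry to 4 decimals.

Form the Lagrangian:
  L(x, lambda) = (1/2) x^T Q x + c^T x + lambda^T (A x - b)
Stationarity (grad_x L = 0): Q x + c + A^T lambda = 0.
Primal feasibility: A x = b.

This gives the KKT block system:
  [ Q   A^T ] [ x     ]   [-c ]
  [ A    0  ] [ lambda ] = [ b ]

Solving the linear system:
  x*      = (-3.1304, 1.8696)
  lambda* = (5.7681)
  f(x*)   = 39.8043

x* = (-3.1304, 1.8696), lambda* = (5.7681)


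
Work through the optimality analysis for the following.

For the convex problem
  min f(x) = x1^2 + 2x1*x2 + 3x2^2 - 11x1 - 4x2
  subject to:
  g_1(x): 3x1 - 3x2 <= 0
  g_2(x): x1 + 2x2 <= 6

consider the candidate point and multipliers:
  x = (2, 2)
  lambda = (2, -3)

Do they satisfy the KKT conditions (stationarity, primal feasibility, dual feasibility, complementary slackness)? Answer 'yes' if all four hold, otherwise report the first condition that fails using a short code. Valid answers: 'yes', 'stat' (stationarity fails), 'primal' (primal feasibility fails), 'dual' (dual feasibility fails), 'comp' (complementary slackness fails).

Gradient of f: grad f(x) = Q x + c = (-3, 12)
Constraint values g_i(x) = a_i^T x - b_i:
  g_1((2, 2)) = 0
  g_2((2, 2)) = 0
Stationarity residual: grad f(x) + sum_i lambda_i a_i = (0, 0)
  -> stationarity OK
Primal feasibility (all g_i <= 0): OK
Dual feasibility (all lambda_i >= 0): FAILS
Complementary slackness (lambda_i * g_i(x) = 0 for all i): OK

Verdict: the first failing condition is dual_feasibility -> dual.

dual


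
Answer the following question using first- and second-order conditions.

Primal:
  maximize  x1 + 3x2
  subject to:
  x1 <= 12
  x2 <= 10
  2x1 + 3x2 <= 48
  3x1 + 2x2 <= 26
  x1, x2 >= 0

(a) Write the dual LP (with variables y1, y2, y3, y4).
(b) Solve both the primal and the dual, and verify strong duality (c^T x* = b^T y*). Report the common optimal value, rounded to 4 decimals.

The standard primal-dual pair for 'max c^T x s.t. A x <= b, x >= 0' is:
  Dual:  min b^T y  s.t.  A^T y >= c,  y >= 0.

So the dual LP is:
  minimize  12y1 + 10y2 + 48y3 + 26y4
  subject to:
    y1 + 2y3 + 3y4 >= 1
    y2 + 3y3 + 2y4 >= 3
    y1, y2, y3, y4 >= 0

Solving the primal: x* = (2, 10).
  primal value c^T x* = 32.
Solving the dual: y* = (0, 2.3333, 0, 0.3333).
  dual value b^T y* = 32.
Strong duality: c^T x* = b^T y*. Confirmed.

32


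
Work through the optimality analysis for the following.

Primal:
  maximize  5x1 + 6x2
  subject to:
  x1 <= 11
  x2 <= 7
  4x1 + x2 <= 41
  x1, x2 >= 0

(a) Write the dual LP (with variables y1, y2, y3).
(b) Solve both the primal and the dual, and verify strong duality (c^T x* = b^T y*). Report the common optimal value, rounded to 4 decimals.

The standard primal-dual pair for 'max c^T x s.t. A x <= b, x >= 0' is:
  Dual:  min b^T y  s.t.  A^T y >= c,  y >= 0.

So the dual LP is:
  minimize  11y1 + 7y2 + 41y3
  subject to:
    y1 + 4y3 >= 5
    y2 + y3 >= 6
    y1, y2, y3 >= 0

Solving the primal: x* = (8.5, 7).
  primal value c^T x* = 84.5.
Solving the dual: y* = (0, 4.75, 1.25).
  dual value b^T y* = 84.5.
Strong duality: c^T x* = b^T y*. Confirmed.

84.5


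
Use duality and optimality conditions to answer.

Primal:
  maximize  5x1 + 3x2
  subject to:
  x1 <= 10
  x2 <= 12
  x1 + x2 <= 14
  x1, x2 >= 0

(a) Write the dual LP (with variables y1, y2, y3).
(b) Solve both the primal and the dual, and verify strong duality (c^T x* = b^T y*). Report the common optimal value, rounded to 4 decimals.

The standard primal-dual pair for 'max c^T x s.t. A x <= b, x >= 0' is:
  Dual:  min b^T y  s.t.  A^T y >= c,  y >= 0.

So the dual LP is:
  minimize  10y1 + 12y2 + 14y3
  subject to:
    y1 + y3 >= 5
    y2 + y3 >= 3
    y1, y2, y3 >= 0

Solving the primal: x* = (10, 4).
  primal value c^T x* = 62.
Solving the dual: y* = (2, 0, 3).
  dual value b^T y* = 62.
Strong duality: c^T x* = b^T y*. Confirmed.

62
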